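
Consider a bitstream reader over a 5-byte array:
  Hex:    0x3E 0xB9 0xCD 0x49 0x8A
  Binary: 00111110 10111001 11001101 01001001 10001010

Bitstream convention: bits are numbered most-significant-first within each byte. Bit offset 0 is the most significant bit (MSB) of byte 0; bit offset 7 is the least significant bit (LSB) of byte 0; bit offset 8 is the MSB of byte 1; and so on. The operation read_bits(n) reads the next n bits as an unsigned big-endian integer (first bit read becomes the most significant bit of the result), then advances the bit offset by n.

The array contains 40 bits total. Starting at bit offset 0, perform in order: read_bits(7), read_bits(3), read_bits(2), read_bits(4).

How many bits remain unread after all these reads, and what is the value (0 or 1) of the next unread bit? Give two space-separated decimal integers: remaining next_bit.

Read 1: bits[0:7] width=7 -> value=31 (bin 0011111); offset now 7 = byte 0 bit 7; 33 bits remain
Read 2: bits[7:10] width=3 -> value=2 (bin 010); offset now 10 = byte 1 bit 2; 30 bits remain
Read 3: bits[10:12] width=2 -> value=3 (bin 11); offset now 12 = byte 1 bit 4; 28 bits remain
Read 4: bits[12:16] width=4 -> value=9 (bin 1001); offset now 16 = byte 2 bit 0; 24 bits remain

Answer: 24 1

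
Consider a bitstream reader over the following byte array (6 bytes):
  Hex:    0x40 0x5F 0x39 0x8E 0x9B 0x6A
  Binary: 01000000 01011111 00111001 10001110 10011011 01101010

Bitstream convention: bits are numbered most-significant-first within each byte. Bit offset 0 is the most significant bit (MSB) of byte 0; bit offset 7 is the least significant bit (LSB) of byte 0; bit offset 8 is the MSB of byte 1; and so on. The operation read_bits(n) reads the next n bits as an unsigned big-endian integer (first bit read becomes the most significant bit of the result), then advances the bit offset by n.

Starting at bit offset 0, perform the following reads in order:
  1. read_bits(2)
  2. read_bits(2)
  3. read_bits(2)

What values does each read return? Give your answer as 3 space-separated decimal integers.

Answer: 1 0 0

Derivation:
Read 1: bits[0:2] width=2 -> value=1 (bin 01); offset now 2 = byte 0 bit 2; 46 bits remain
Read 2: bits[2:4] width=2 -> value=0 (bin 00); offset now 4 = byte 0 bit 4; 44 bits remain
Read 3: bits[4:6] width=2 -> value=0 (bin 00); offset now 6 = byte 0 bit 6; 42 bits remain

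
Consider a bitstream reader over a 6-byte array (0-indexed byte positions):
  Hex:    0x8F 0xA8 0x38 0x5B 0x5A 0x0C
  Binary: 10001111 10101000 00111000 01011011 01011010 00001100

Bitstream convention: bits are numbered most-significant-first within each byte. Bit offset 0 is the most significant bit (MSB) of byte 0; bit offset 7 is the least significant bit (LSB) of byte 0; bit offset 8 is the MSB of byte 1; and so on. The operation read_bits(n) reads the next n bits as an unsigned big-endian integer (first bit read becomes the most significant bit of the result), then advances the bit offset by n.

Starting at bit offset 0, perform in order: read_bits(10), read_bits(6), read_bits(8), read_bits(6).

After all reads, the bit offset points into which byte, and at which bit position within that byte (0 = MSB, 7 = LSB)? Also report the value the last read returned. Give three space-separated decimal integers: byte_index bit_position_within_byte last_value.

Read 1: bits[0:10] width=10 -> value=574 (bin 1000111110); offset now 10 = byte 1 bit 2; 38 bits remain
Read 2: bits[10:16] width=6 -> value=40 (bin 101000); offset now 16 = byte 2 bit 0; 32 bits remain
Read 3: bits[16:24] width=8 -> value=56 (bin 00111000); offset now 24 = byte 3 bit 0; 24 bits remain
Read 4: bits[24:30] width=6 -> value=22 (bin 010110); offset now 30 = byte 3 bit 6; 18 bits remain

Answer: 3 6 22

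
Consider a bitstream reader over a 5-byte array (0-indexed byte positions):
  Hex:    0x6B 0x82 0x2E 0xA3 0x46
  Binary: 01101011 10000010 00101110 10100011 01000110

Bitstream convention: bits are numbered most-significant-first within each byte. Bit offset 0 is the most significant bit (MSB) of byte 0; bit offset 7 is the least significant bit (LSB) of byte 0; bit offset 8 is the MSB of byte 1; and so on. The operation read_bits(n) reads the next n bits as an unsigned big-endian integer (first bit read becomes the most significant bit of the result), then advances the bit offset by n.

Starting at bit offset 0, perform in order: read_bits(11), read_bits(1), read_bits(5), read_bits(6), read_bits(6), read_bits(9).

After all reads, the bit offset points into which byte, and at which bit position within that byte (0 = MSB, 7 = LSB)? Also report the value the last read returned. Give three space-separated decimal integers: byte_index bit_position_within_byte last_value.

Read 1: bits[0:11] width=11 -> value=860 (bin 01101011100); offset now 11 = byte 1 bit 3; 29 bits remain
Read 2: bits[11:12] width=1 -> value=0 (bin 0); offset now 12 = byte 1 bit 4; 28 bits remain
Read 3: bits[12:17] width=5 -> value=4 (bin 00100); offset now 17 = byte 2 bit 1; 23 bits remain
Read 4: bits[17:23] width=6 -> value=23 (bin 010111); offset now 23 = byte 2 bit 7; 17 bits remain
Read 5: bits[23:29] width=6 -> value=20 (bin 010100); offset now 29 = byte 3 bit 5; 11 bits remain
Read 6: bits[29:38] width=9 -> value=209 (bin 011010001); offset now 38 = byte 4 bit 6; 2 bits remain

Answer: 4 6 209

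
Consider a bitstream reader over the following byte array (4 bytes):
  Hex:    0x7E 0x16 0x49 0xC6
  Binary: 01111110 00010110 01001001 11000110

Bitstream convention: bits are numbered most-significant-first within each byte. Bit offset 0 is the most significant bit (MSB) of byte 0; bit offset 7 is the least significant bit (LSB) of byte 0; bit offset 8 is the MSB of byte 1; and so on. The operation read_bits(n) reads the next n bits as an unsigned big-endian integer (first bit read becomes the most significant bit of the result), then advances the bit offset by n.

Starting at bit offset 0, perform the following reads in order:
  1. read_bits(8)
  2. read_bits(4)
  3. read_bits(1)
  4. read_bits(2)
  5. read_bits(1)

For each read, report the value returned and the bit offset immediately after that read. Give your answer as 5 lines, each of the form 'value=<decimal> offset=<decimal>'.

Read 1: bits[0:8] width=8 -> value=126 (bin 01111110); offset now 8 = byte 1 bit 0; 24 bits remain
Read 2: bits[8:12] width=4 -> value=1 (bin 0001); offset now 12 = byte 1 bit 4; 20 bits remain
Read 3: bits[12:13] width=1 -> value=0 (bin 0); offset now 13 = byte 1 bit 5; 19 bits remain
Read 4: bits[13:15] width=2 -> value=3 (bin 11); offset now 15 = byte 1 bit 7; 17 bits remain
Read 5: bits[15:16] width=1 -> value=0 (bin 0); offset now 16 = byte 2 bit 0; 16 bits remain

Answer: value=126 offset=8
value=1 offset=12
value=0 offset=13
value=3 offset=15
value=0 offset=16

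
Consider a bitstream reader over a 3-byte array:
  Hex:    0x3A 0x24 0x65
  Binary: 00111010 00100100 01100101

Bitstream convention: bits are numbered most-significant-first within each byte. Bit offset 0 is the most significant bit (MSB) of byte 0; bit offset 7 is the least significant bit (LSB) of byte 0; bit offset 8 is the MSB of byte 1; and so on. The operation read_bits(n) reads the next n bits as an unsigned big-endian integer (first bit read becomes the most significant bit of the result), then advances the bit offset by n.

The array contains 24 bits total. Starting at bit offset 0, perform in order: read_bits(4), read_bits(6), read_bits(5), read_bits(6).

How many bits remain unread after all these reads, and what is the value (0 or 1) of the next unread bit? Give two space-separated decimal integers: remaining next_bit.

Read 1: bits[0:4] width=4 -> value=3 (bin 0011); offset now 4 = byte 0 bit 4; 20 bits remain
Read 2: bits[4:10] width=6 -> value=40 (bin 101000); offset now 10 = byte 1 bit 2; 14 bits remain
Read 3: bits[10:15] width=5 -> value=18 (bin 10010); offset now 15 = byte 1 bit 7; 9 bits remain
Read 4: bits[15:21] width=6 -> value=12 (bin 001100); offset now 21 = byte 2 bit 5; 3 bits remain

Answer: 3 1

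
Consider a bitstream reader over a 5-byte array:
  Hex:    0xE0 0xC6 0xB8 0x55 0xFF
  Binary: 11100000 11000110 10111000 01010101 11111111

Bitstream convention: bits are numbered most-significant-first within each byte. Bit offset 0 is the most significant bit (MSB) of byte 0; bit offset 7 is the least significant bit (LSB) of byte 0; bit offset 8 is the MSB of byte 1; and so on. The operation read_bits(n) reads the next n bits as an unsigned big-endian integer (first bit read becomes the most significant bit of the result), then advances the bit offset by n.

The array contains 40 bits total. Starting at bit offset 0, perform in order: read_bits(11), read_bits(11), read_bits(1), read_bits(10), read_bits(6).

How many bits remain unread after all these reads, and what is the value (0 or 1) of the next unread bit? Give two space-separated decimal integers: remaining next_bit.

Answer: 1 1

Derivation:
Read 1: bits[0:11] width=11 -> value=1798 (bin 11100000110); offset now 11 = byte 1 bit 3; 29 bits remain
Read 2: bits[11:22] width=11 -> value=430 (bin 00110101110); offset now 22 = byte 2 bit 6; 18 bits remain
Read 3: bits[22:23] width=1 -> value=0 (bin 0); offset now 23 = byte 2 bit 7; 17 bits remain
Read 4: bits[23:33] width=10 -> value=171 (bin 0010101011); offset now 33 = byte 4 bit 1; 7 bits remain
Read 5: bits[33:39] width=6 -> value=63 (bin 111111); offset now 39 = byte 4 bit 7; 1 bits remain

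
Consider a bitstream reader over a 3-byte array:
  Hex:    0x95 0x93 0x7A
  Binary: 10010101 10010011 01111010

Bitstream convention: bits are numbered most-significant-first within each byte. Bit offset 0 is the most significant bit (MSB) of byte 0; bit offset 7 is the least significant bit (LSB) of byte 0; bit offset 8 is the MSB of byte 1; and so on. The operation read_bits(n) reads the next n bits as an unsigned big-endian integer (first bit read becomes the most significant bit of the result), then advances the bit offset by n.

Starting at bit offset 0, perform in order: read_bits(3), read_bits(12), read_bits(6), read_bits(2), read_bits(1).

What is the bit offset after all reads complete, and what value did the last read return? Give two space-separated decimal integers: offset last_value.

Read 1: bits[0:3] width=3 -> value=4 (bin 100); offset now 3 = byte 0 bit 3; 21 bits remain
Read 2: bits[3:15] width=12 -> value=2761 (bin 101011001001); offset now 15 = byte 1 bit 7; 9 bits remain
Read 3: bits[15:21] width=6 -> value=47 (bin 101111); offset now 21 = byte 2 bit 5; 3 bits remain
Read 4: bits[21:23] width=2 -> value=1 (bin 01); offset now 23 = byte 2 bit 7; 1 bits remain
Read 5: bits[23:24] width=1 -> value=0 (bin 0); offset now 24 = byte 3 bit 0; 0 bits remain

Answer: 24 0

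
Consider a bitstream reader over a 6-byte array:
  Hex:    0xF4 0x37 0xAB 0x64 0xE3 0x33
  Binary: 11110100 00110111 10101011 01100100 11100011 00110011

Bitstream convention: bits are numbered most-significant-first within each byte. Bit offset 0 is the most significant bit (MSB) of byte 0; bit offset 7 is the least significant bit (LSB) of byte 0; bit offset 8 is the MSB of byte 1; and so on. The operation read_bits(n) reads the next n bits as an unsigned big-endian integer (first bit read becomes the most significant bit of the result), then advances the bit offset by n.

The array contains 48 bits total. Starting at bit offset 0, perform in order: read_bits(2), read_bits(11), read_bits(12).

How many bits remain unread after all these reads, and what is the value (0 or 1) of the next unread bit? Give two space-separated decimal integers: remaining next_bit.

Read 1: bits[0:2] width=2 -> value=3 (bin 11); offset now 2 = byte 0 bit 2; 46 bits remain
Read 2: bits[2:13] width=11 -> value=1670 (bin 11010000110); offset now 13 = byte 1 bit 5; 35 bits remain
Read 3: bits[13:25] width=12 -> value=3926 (bin 111101010110); offset now 25 = byte 3 bit 1; 23 bits remain

Answer: 23 1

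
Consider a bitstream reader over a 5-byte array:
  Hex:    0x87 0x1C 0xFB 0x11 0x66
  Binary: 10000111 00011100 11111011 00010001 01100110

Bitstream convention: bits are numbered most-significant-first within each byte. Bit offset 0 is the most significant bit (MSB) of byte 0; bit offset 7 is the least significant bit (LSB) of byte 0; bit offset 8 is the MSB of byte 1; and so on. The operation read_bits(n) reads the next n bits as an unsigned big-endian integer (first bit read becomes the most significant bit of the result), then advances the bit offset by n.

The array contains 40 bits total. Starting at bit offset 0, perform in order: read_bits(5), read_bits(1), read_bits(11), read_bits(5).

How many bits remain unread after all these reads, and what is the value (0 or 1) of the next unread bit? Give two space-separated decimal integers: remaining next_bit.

Read 1: bits[0:5] width=5 -> value=16 (bin 10000); offset now 5 = byte 0 bit 5; 35 bits remain
Read 2: bits[5:6] width=1 -> value=1 (bin 1); offset now 6 = byte 0 bit 6; 34 bits remain
Read 3: bits[6:17] width=11 -> value=1593 (bin 11000111001); offset now 17 = byte 2 bit 1; 23 bits remain
Read 4: bits[17:22] width=5 -> value=30 (bin 11110); offset now 22 = byte 2 bit 6; 18 bits remain

Answer: 18 1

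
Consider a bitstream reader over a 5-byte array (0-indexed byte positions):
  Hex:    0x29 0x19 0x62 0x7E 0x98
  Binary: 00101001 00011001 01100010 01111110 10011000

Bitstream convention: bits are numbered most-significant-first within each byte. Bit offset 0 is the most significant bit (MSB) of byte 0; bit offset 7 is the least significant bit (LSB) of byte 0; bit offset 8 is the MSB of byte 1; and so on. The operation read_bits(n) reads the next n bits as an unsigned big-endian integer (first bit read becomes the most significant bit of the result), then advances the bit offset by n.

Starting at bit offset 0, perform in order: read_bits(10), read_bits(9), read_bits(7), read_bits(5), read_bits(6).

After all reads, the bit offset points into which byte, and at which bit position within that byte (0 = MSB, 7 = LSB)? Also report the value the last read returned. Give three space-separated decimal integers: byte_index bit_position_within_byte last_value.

Answer: 4 5 19

Derivation:
Read 1: bits[0:10] width=10 -> value=164 (bin 0010100100); offset now 10 = byte 1 bit 2; 30 bits remain
Read 2: bits[10:19] width=9 -> value=203 (bin 011001011); offset now 19 = byte 2 bit 3; 21 bits remain
Read 3: bits[19:26] width=7 -> value=9 (bin 0001001); offset now 26 = byte 3 bit 2; 14 bits remain
Read 4: bits[26:31] width=5 -> value=31 (bin 11111); offset now 31 = byte 3 bit 7; 9 bits remain
Read 5: bits[31:37] width=6 -> value=19 (bin 010011); offset now 37 = byte 4 bit 5; 3 bits remain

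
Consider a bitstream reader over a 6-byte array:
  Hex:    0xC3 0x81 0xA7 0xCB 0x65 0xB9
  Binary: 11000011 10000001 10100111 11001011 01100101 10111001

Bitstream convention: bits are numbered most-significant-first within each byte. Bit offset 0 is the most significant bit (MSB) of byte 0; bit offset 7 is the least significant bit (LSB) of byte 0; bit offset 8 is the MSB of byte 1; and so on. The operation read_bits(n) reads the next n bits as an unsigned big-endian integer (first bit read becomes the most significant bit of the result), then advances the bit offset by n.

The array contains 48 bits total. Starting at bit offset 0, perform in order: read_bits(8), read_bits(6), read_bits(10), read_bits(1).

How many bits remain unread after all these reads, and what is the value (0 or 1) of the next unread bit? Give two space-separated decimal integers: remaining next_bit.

Answer: 23 1

Derivation:
Read 1: bits[0:8] width=8 -> value=195 (bin 11000011); offset now 8 = byte 1 bit 0; 40 bits remain
Read 2: bits[8:14] width=6 -> value=32 (bin 100000); offset now 14 = byte 1 bit 6; 34 bits remain
Read 3: bits[14:24] width=10 -> value=423 (bin 0110100111); offset now 24 = byte 3 bit 0; 24 bits remain
Read 4: bits[24:25] width=1 -> value=1 (bin 1); offset now 25 = byte 3 bit 1; 23 bits remain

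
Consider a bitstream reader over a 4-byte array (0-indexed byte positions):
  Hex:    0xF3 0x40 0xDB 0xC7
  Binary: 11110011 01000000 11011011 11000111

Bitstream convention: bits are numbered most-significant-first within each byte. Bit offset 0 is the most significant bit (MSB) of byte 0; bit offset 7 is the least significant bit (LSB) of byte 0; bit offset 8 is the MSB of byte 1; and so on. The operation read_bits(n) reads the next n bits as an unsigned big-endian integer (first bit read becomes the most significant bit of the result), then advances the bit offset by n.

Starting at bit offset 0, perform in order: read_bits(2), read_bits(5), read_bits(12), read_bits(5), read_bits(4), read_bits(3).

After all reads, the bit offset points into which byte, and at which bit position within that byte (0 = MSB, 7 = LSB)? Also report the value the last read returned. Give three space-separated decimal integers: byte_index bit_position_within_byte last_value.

Answer: 3 7 3

Derivation:
Read 1: bits[0:2] width=2 -> value=3 (bin 11); offset now 2 = byte 0 bit 2; 30 bits remain
Read 2: bits[2:7] width=5 -> value=25 (bin 11001); offset now 7 = byte 0 bit 7; 25 bits remain
Read 3: bits[7:19] width=12 -> value=2566 (bin 101000000110); offset now 19 = byte 2 bit 3; 13 bits remain
Read 4: bits[19:24] width=5 -> value=27 (bin 11011); offset now 24 = byte 3 bit 0; 8 bits remain
Read 5: bits[24:28] width=4 -> value=12 (bin 1100); offset now 28 = byte 3 bit 4; 4 bits remain
Read 6: bits[28:31] width=3 -> value=3 (bin 011); offset now 31 = byte 3 bit 7; 1 bits remain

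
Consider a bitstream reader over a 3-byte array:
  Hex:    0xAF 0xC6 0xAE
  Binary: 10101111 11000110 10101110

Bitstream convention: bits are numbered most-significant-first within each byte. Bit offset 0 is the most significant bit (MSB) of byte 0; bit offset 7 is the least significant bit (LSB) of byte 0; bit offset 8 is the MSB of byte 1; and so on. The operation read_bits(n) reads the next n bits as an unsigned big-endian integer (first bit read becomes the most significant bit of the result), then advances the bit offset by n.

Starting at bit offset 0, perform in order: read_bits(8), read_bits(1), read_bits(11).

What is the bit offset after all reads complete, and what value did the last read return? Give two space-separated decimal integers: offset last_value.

Answer: 20 1130

Derivation:
Read 1: bits[0:8] width=8 -> value=175 (bin 10101111); offset now 8 = byte 1 bit 0; 16 bits remain
Read 2: bits[8:9] width=1 -> value=1 (bin 1); offset now 9 = byte 1 bit 1; 15 bits remain
Read 3: bits[9:20] width=11 -> value=1130 (bin 10001101010); offset now 20 = byte 2 bit 4; 4 bits remain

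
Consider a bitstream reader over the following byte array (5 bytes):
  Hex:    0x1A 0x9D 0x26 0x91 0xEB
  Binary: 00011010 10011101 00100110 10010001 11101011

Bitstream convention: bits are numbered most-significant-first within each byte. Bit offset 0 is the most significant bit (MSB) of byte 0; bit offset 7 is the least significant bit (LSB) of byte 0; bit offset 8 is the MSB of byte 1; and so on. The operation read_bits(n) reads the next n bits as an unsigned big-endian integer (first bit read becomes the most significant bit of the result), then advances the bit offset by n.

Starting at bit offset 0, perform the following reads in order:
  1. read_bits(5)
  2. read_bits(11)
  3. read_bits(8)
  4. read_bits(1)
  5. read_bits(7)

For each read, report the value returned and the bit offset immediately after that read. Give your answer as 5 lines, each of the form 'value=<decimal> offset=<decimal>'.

Read 1: bits[0:5] width=5 -> value=3 (bin 00011); offset now 5 = byte 0 bit 5; 35 bits remain
Read 2: bits[5:16] width=11 -> value=669 (bin 01010011101); offset now 16 = byte 2 bit 0; 24 bits remain
Read 3: bits[16:24] width=8 -> value=38 (bin 00100110); offset now 24 = byte 3 bit 0; 16 bits remain
Read 4: bits[24:25] width=1 -> value=1 (bin 1); offset now 25 = byte 3 bit 1; 15 bits remain
Read 5: bits[25:32] width=7 -> value=17 (bin 0010001); offset now 32 = byte 4 bit 0; 8 bits remain

Answer: value=3 offset=5
value=669 offset=16
value=38 offset=24
value=1 offset=25
value=17 offset=32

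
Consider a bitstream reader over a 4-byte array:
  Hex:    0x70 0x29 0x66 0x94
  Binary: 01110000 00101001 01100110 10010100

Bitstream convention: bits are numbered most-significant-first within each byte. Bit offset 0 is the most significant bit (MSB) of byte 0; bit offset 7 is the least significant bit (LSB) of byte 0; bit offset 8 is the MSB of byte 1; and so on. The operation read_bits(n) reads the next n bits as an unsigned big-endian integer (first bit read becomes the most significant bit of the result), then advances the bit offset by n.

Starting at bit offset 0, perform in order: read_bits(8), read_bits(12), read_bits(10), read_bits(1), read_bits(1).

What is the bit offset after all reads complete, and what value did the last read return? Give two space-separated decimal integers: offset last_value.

Answer: 32 0

Derivation:
Read 1: bits[0:8] width=8 -> value=112 (bin 01110000); offset now 8 = byte 1 bit 0; 24 bits remain
Read 2: bits[8:20] width=12 -> value=662 (bin 001010010110); offset now 20 = byte 2 bit 4; 12 bits remain
Read 3: bits[20:30] width=10 -> value=421 (bin 0110100101); offset now 30 = byte 3 bit 6; 2 bits remain
Read 4: bits[30:31] width=1 -> value=0 (bin 0); offset now 31 = byte 3 bit 7; 1 bits remain
Read 5: bits[31:32] width=1 -> value=0 (bin 0); offset now 32 = byte 4 bit 0; 0 bits remain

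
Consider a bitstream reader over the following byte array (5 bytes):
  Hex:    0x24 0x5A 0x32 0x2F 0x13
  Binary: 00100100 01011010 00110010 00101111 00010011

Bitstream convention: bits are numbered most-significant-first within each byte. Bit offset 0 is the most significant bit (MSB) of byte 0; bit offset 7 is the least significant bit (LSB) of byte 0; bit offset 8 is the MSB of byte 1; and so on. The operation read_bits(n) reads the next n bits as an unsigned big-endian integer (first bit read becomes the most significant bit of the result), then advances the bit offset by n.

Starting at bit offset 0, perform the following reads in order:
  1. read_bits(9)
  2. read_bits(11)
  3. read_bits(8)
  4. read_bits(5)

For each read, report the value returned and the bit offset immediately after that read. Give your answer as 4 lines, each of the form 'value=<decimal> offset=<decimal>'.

Answer: value=72 offset=9
value=1443 offset=20
value=34 offset=28
value=30 offset=33

Derivation:
Read 1: bits[0:9] width=9 -> value=72 (bin 001001000); offset now 9 = byte 1 bit 1; 31 bits remain
Read 2: bits[9:20] width=11 -> value=1443 (bin 10110100011); offset now 20 = byte 2 bit 4; 20 bits remain
Read 3: bits[20:28] width=8 -> value=34 (bin 00100010); offset now 28 = byte 3 bit 4; 12 bits remain
Read 4: bits[28:33] width=5 -> value=30 (bin 11110); offset now 33 = byte 4 bit 1; 7 bits remain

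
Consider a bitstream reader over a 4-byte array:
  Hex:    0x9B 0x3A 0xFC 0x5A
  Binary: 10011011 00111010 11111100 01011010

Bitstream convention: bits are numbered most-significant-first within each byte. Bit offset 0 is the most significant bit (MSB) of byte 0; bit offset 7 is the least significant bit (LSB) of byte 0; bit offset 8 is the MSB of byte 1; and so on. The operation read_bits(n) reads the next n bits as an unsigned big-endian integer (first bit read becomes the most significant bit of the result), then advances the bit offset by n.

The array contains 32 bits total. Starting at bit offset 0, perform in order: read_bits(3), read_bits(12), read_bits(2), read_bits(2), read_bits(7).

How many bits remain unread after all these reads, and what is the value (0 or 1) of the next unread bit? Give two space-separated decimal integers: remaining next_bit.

Answer: 6 0

Derivation:
Read 1: bits[0:3] width=3 -> value=4 (bin 100); offset now 3 = byte 0 bit 3; 29 bits remain
Read 2: bits[3:15] width=12 -> value=3485 (bin 110110011101); offset now 15 = byte 1 bit 7; 17 bits remain
Read 3: bits[15:17] width=2 -> value=1 (bin 01); offset now 17 = byte 2 bit 1; 15 bits remain
Read 4: bits[17:19] width=2 -> value=3 (bin 11); offset now 19 = byte 2 bit 3; 13 bits remain
Read 5: bits[19:26] width=7 -> value=113 (bin 1110001); offset now 26 = byte 3 bit 2; 6 bits remain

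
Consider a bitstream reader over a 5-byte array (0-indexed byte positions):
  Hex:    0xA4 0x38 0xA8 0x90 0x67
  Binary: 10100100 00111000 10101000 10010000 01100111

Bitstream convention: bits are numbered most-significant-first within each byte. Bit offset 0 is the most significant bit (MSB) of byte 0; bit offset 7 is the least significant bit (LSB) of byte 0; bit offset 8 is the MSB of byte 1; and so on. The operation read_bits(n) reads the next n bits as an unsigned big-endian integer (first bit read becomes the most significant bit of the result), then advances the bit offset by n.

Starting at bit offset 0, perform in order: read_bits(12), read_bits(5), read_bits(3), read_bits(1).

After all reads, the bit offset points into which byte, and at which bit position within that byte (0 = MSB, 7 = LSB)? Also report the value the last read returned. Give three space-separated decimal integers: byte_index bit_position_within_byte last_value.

Read 1: bits[0:12] width=12 -> value=2627 (bin 101001000011); offset now 12 = byte 1 bit 4; 28 bits remain
Read 2: bits[12:17] width=5 -> value=17 (bin 10001); offset now 17 = byte 2 bit 1; 23 bits remain
Read 3: bits[17:20] width=3 -> value=2 (bin 010); offset now 20 = byte 2 bit 4; 20 bits remain
Read 4: bits[20:21] width=1 -> value=1 (bin 1); offset now 21 = byte 2 bit 5; 19 bits remain

Answer: 2 5 1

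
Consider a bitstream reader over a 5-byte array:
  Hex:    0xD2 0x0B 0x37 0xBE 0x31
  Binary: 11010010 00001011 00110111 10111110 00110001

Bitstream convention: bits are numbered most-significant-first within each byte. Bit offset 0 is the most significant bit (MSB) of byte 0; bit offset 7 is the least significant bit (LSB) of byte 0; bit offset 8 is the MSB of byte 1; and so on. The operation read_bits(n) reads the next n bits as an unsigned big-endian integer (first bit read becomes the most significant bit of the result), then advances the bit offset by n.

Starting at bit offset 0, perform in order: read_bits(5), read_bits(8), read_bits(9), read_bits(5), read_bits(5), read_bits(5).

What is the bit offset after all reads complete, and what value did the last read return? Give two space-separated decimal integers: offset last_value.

Read 1: bits[0:5] width=5 -> value=26 (bin 11010); offset now 5 = byte 0 bit 5; 35 bits remain
Read 2: bits[5:13] width=8 -> value=65 (bin 01000001); offset now 13 = byte 1 bit 5; 27 bits remain
Read 3: bits[13:22] width=9 -> value=205 (bin 011001101); offset now 22 = byte 2 bit 6; 18 bits remain
Read 4: bits[22:27] width=5 -> value=29 (bin 11101); offset now 27 = byte 3 bit 3; 13 bits remain
Read 5: bits[27:32] width=5 -> value=30 (bin 11110); offset now 32 = byte 4 bit 0; 8 bits remain
Read 6: bits[32:37] width=5 -> value=6 (bin 00110); offset now 37 = byte 4 bit 5; 3 bits remain

Answer: 37 6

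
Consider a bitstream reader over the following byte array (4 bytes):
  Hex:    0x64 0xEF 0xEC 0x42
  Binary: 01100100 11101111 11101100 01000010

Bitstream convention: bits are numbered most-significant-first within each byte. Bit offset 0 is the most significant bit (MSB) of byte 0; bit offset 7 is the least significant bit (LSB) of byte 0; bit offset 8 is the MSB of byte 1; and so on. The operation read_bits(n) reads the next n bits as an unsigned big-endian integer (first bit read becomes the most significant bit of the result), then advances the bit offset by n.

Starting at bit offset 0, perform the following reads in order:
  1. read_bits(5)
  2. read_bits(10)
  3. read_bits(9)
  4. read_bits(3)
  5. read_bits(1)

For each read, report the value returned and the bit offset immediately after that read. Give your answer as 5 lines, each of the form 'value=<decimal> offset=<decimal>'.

Answer: value=12 offset=5
value=631 offset=15
value=492 offset=24
value=2 offset=27
value=0 offset=28

Derivation:
Read 1: bits[0:5] width=5 -> value=12 (bin 01100); offset now 5 = byte 0 bit 5; 27 bits remain
Read 2: bits[5:15] width=10 -> value=631 (bin 1001110111); offset now 15 = byte 1 bit 7; 17 bits remain
Read 3: bits[15:24] width=9 -> value=492 (bin 111101100); offset now 24 = byte 3 bit 0; 8 bits remain
Read 4: bits[24:27] width=3 -> value=2 (bin 010); offset now 27 = byte 3 bit 3; 5 bits remain
Read 5: bits[27:28] width=1 -> value=0 (bin 0); offset now 28 = byte 3 bit 4; 4 bits remain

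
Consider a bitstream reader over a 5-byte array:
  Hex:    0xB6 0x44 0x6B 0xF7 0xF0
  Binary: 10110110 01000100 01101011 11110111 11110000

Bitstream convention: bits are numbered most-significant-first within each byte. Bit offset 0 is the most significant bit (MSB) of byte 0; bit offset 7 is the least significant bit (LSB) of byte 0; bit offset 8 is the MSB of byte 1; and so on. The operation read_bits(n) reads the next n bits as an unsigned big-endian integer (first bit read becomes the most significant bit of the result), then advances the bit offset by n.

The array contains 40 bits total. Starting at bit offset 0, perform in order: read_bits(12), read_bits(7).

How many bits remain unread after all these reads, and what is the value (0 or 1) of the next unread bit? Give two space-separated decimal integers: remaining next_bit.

Answer: 21 0

Derivation:
Read 1: bits[0:12] width=12 -> value=2916 (bin 101101100100); offset now 12 = byte 1 bit 4; 28 bits remain
Read 2: bits[12:19] width=7 -> value=35 (bin 0100011); offset now 19 = byte 2 bit 3; 21 bits remain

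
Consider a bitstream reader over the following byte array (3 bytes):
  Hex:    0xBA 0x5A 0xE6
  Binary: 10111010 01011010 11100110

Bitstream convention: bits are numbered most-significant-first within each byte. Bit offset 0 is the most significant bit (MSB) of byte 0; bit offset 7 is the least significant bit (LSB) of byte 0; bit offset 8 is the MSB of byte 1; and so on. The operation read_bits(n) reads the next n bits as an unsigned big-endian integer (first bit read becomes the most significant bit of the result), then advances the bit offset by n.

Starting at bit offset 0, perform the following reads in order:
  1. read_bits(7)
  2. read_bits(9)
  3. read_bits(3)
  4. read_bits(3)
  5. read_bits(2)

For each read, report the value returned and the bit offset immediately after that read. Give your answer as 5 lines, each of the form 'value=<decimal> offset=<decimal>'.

Answer: value=93 offset=7
value=90 offset=16
value=7 offset=19
value=1 offset=22
value=2 offset=24

Derivation:
Read 1: bits[0:7] width=7 -> value=93 (bin 1011101); offset now 7 = byte 0 bit 7; 17 bits remain
Read 2: bits[7:16] width=9 -> value=90 (bin 001011010); offset now 16 = byte 2 bit 0; 8 bits remain
Read 3: bits[16:19] width=3 -> value=7 (bin 111); offset now 19 = byte 2 bit 3; 5 bits remain
Read 4: bits[19:22] width=3 -> value=1 (bin 001); offset now 22 = byte 2 bit 6; 2 bits remain
Read 5: bits[22:24] width=2 -> value=2 (bin 10); offset now 24 = byte 3 bit 0; 0 bits remain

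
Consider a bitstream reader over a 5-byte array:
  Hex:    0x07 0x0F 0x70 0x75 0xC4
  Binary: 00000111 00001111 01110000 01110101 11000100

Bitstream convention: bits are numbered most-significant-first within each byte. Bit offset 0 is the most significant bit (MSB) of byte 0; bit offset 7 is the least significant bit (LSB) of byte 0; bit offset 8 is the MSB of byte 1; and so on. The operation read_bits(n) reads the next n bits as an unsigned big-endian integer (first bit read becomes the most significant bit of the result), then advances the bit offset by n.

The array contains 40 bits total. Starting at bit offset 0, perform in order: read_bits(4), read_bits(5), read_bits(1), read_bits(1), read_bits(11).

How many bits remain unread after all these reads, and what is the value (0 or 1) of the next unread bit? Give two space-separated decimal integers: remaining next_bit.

Read 1: bits[0:4] width=4 -> value=0 (bin 0000); offset now 4 = byte 0 bit 4; 36 bits remain
Read 2: bits[4:9] width=5 -> value=14 (bin 01110); offset now 9 = byte 1 bit 1; 31 bits remain
Read 3: bits[9:10] width=1 -> value=0 (bin 0); offset now 10 = byte 1 bit 2; 30 bits remain
Read 4: bits[10:11] width=1 -> value=0 (bin 0); offset now 11 = byte 1 bit 3; 29 bits remain
Read 5: bits[11:22] width=11 -> value=988 (bin 01111011100); offset now 22 = byte 2 bit 6; 18 bits remain

Answer: 18 0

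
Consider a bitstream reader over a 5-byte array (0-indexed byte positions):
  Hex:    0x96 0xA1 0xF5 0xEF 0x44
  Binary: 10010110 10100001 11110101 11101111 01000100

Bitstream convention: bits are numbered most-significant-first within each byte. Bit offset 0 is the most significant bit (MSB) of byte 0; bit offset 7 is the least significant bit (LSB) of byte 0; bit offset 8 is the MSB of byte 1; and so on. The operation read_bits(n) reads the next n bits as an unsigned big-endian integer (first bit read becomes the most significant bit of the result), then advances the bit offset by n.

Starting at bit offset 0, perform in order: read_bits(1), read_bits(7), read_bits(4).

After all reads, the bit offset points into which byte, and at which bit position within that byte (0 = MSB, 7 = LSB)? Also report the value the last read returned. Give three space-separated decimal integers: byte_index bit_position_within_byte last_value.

Answer: 1 4 10

Derivation:
Read 1: bits[0:1] width=1 -> value=1 (bin 1); offset now 1 = byte 0 bit 1; 39 bits remain
Read 2: bits[1:8] width=7 -> value=22 (bin 0010110); offset now 8 = byte 1 bit 0; 32 bits remain
Read 3: bits[8:12] width=4 -> value=10 (bin 1010); offset now 12 = byte 1 bit 4; 28 bits remain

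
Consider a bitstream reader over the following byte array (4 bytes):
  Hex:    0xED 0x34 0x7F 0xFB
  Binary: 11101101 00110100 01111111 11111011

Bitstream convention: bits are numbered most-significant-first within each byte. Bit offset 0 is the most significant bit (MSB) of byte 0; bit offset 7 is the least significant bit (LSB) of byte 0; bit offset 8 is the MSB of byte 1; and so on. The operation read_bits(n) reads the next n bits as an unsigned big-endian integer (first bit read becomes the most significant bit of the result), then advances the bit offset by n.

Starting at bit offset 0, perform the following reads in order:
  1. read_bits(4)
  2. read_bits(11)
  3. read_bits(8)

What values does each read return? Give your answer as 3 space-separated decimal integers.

Answer: 14 1690 63

Derivation:
Read 1: bits[0:4] width=4 -> value=14 (bin 1110); offset now 4 = byte 0 bit 4; 28 bits remain
Read 2: bits[4:15] width=11 -> value=1690 (bin 11010011010); offset now 15 = byte 1 bit 7; 17 bits remain
Read 3: bits[15:23] width=8 -> value=63 (bin 00111111); offset now 23 = byte 2 bit 7; 9 bits remain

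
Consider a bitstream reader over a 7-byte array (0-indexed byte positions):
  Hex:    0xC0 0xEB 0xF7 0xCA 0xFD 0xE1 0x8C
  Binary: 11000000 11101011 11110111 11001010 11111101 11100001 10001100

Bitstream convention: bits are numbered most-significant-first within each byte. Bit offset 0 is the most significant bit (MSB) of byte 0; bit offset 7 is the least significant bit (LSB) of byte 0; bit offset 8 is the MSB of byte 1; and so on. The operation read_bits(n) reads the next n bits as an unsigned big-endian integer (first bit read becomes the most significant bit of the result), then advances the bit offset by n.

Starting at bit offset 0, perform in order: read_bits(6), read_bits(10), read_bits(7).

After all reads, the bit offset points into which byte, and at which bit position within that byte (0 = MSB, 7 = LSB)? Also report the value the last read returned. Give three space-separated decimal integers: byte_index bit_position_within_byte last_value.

Answer: 2 7 123

Derivation:
Read 1: bits[0:6] width=6 -> value=48 (bin 110000); offset now 6 = byte 0 bit 6; 50 bits remain
Read 2: bits[6:16] width=10 -> value=235 (bin 0011101011); offset now 16 = byte 2 bit 0; 40 bits remain
Read 3: bits[16:23] width=7 -> value=123 (bin 1111011); offset now 23 = byte 2 bit 7; 33 bits remain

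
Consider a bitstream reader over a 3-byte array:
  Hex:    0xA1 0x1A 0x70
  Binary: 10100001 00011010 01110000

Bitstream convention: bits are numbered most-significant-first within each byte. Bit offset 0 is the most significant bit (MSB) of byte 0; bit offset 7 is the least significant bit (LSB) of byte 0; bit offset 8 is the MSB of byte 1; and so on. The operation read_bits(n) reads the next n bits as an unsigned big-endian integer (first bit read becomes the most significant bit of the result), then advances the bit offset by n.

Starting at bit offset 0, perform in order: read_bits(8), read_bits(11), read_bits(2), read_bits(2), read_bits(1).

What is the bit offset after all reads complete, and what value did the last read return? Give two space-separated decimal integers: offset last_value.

Read 1: bits[0:8] width=8 -> value=161 (bin 10100001); offset now 8 = byte 1 bit 0; 16 bits remain
Read 2: bits[8:19] width=11 -> value=211 (bin 00011010011); offset now 19 = byte 2 bit 3; 5 bits remain
Read 3: bits[19:21] width=2 -> value=2 (bin 10); offset now 21 = byte 2 bit 5; 3 bits remain
Read 4: bits[21:23] width=2 -> value=0 (bin 00); offset now 23 = byte 2 bit 7; 1 bits remain
Read 5: bits[23:24] width=1 -> value=0 (bin 0); offset now 24 = byte 3 bit 0; 0 bits remain

Answer: 24 0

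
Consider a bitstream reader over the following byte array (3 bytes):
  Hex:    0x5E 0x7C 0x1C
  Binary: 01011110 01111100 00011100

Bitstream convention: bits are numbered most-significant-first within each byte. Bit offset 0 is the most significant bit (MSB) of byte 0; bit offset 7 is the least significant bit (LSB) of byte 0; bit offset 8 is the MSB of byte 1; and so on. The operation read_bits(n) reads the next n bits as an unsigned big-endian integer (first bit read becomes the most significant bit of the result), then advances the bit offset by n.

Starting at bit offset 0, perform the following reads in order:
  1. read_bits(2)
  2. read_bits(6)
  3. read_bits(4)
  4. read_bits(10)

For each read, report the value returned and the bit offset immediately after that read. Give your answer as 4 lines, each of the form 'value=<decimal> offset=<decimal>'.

Answer: value=1 offset=2
value=30 offset=8
value=7 offset=12
value=775 offset=22

Derivation:
Read 1: bits[0:2] width=2 -> value=1 (bin 01); offset now 2 = byte 0 bit 2; 22 bits remain
Read 2: bits[2:8] width=6 -> value=30 (bin 011110); offset now 8 = byte 1 bit 0; 16 bits remain
Read 3: bits[8:12] width=4 -> value=7 (bin 0111); offset now 12 = byte 1 bit 4; 12 bits remain
Read 4: bits[12:22] width=10 -> value=775 (bin 1100000111); offset now 22 = byte 2 bit 6; 2 bits remain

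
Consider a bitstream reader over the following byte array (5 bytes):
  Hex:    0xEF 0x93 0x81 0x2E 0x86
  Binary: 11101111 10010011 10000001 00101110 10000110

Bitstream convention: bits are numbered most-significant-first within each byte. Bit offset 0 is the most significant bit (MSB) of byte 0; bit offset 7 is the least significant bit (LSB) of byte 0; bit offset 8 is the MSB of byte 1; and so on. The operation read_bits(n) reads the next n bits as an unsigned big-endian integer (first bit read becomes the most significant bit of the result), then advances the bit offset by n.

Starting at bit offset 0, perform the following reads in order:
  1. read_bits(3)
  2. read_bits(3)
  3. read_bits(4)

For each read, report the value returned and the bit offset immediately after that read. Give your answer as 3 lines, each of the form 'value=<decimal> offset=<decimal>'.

Read 1: bits[0:3] width=3 -> value=7 (bin 111); offset now 3 = byte 0 bit 3; 37 bits remain
Read 2: bits[3:6] width=3 -> value=3 (bin 011); offset now 6 = byte 0 bit 6; 34 bits remain
Read 3: bits[6:10] width=4 -> value=14 (bin 1110); offset now 10 = byte 1 bit 2; 30 bits remain

Answer: value=7 offset=3
value=3 offset=6
value=14 offset=10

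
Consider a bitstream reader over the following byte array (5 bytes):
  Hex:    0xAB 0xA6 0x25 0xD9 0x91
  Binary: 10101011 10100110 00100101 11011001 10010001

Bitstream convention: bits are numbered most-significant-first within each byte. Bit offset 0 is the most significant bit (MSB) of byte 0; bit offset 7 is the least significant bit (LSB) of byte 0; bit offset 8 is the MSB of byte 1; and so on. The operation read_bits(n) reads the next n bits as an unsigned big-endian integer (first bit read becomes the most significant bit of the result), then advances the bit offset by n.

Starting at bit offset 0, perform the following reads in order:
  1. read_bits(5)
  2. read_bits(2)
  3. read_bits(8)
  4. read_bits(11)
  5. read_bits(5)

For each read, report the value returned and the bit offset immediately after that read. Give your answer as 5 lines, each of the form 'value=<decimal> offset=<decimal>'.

Answer: value=21 offset=5
value=1 offset=7
value=211 offset=15
value=151 offset=26
value=12 offset=31

Derivation:
Read 1: bits[0:5] width=5 -> value=21 (bin 10101); offset now 5 = byte 0 bit 5; 35 bits remain
Read 2: bits[5:7] width=2 -> value=1 (bin 01); offset now 7 = byte 0 bit 7; 33 bits remain
Read 3: bits[7:15] width=8 -> value=211 (bin 11010011); offset now 15 = byte 1 bit 7; 25 bits remain
Read 4: bits[15:26] width=11 -> value=151 (bin 00010010111); offset now 26 = byte 3 bit 2; 14 bits remain
Read 5: bits[26:31] width=5 -> value=12 (bin 01100); offset now 31 = byte 3 bit 7; 9 bits remain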